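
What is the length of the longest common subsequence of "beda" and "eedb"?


LCS of "beda" and "eedb"
DP table:
           e    e    d    b
      0    0    0    0    0
  b   0    0    0    0    1
  e   0    1    1    1    1
  d   0    1    1    2    2
  a   0    1    1    2    2
LCS length = dp[4][4] = 2

2


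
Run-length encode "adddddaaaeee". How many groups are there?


Input: adddddaaaeee
Scanning for consecutive runs:
  Group 1: 'a' x 1 (positions 0-0)
  Group 2: 'd' x 5 (positions 1-5)
  Group 3: 'a' x 3 (positions 6-8)
  Group 4: 'e' x 3 (positions 9-11)
Total groups: 4

4


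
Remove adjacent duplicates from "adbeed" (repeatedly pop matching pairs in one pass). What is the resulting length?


Input: adbeed
Stack-based adjacent duplicate removal:
  Read 'a': push. Stack: a
  Read 'd': push. Stack: ad
  Read 'b': push. Stack: adb
  Read 'e': push. Stack: adbe
  Read 'e': matches stack top 'e' => pop. Stack: adb
  Read 'd': push. Stack: adbd
Final stack: "adbd" (length 4)

4


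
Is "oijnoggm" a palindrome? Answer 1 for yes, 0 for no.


Input: oijnoggm
Reversed: mggonjio
  Compare pos 0 ('o') with pos 7 ('m'): MISMATCH
  Compare pos 1 ('i') with pos 6 ('g'): MISMATCH
  Compare pos 2 ('j') with pos 5 ('g'): MISMATCH
  Compare pos 3 ('n') with pos 4 ('o'): MISMATCH
Result: not a palindrome

0


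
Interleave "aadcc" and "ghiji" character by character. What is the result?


Interleaving "aadcc" and "ghiji":
  Position 0: 'a' from first, 'g' from second => "ag"
  Position 1: 'a' from first, 'h' from second => "ah"
  Position 2: 'd' from first, 'i' from second => "di"
  Position 3: 'c' from first, 'j' from second => "cj"
  Position 4: 'c' from first, 'i' from second => "ci"
Result: agahdicjci

agahdicjci


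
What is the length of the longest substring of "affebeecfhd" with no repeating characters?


Input: "affebeecfhd"
Sliding window (track last position of each char):
  Position 0 ('a'): window [0,0] length 1 -- new best
  Position 1 ('f'): window [0,1] length 2 -- new best
  Position 2 ('f'): repeat (last at 1), move window start to 2
  Position 2 ('f'): window [2,2] length 1
  Position 3 ('e'): window [2,3] length 2
  Position 4 ('b'): window [2,4] length 3 -- new best
  Position 5 ('e'): repeat (last at 3), move window start to 4
  Position 5 ('e'): window [4,5] length 2
  Position 6 ('e'): repeat (last at 5), move window start to 6
  Position 6 ('e'): window [6,6] length 1
  Position 7 ('c'): window [6,7] length 2
  Position 8 ('f'): window [6,8] length 3
  Position 9 ('h'): window [6,9] length 4 -- new best
  Position 10 ('d'): window [6,10] length 5 -- new best
Longest substring with no repeats: "ecfhd" with length 5

5


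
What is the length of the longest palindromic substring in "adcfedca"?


Input: "adcfedca"
Checking substrings for palindromes:
  No multi-char palindromic substrings found
Longest palindromic substring: "a" with length 1

1


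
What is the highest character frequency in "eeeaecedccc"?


Input: eeeaecedccc
Character counts:
  'a': 1
  'c': 4
  'd': 1
  'e': 5
Maximum frequency: 5

5


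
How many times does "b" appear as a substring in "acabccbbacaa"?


Searching for "b" in "acabccbbacaa"
Scanning each position:
  Position 0: "a" => no
  Position 1: "c" => no
  Position 2: "a" => no
  Position 3: "b" => MATCH
  Position 4: "c" => no
  Position 5: "c" => no
  Position 6: "b" => MATCH
  Position 7: "b" => MATCH
  Position 8: "a" => no
  Position 9: "c" => no
  Position 10: "a" => no
  Position 11: "a" => no
Total occurrences: 3

3


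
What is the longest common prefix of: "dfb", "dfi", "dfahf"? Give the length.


Words: dfb, dfi, dfahf
  Position 0: all 'd' => match
  Position 1: all 'f' => match
  Position 2: ('b', 'i', 'a') => mismatch, stop
LCP = "df" (length 2)

2


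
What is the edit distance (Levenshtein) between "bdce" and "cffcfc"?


Computing edit distance: "bdce" -> "cffcfc"
DP table:
           c    f    f    c    f    c
      0    1    2    3    4    5    6
  b   1    1    2    3    4    5    6
  d   2    2    2    3    4    5    6
  c   3    2    3    3    3    4    5
  e   4    3    3    4    4    4    5
Edit distance = dp[4][6] = 5

5


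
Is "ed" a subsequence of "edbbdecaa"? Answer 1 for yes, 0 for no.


Check if "ed" is a subsequence of "edbbdecaa"
Greedy scan:
  Position 0 ('e'): matches sub[0] = 'e'
  Position 1 ('d'): matches sub[1] = 'd'
  Position 2 ('b'): no match needed
  Position 3 ('b'): no match needed
  Position 4 ('d'): no match needed
  Position 5 ('e'): no match needed
  Position 6 ('c'): no match needed
  Position 7 ('a'): no match needed
  Position 8 ('a'): no match needed
All 2 characters matched => is a subsequence

1


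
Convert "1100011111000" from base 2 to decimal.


Input: "1100011111000" in base 2
Positional expansion:
  Digit '1' (value 1) x 2^12 = 4096
  Digit '1' (value 1) x 2^11 = 2048
  Digit '0' (value 0) x 2^10 = 0
  Digit '0' (value 0) x 2^9 = 0
  Digit '0' (value 0) x 2^8 = 0
  Digit '1' (value 1) x 2^7 = 128
  Digit '1' (value 1) x 2^6 = 64
  Digit '1' (value 1) x 2^5 = 32
  Digit '1' (value 1) x 2^4 = 16
  Digit '1' (value 1) x 2^3 = 8
  Digit '0' (value 0) x 2^2 = 0
  Digit '0' (value 0) x 2^1 = 0
  Digit '0' (value 0) x 2^0 = 0
Sum = 6392

6392


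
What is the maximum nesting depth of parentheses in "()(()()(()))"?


Input: "()(()()(()))"
Tracking depth:
  Position 0 '(': depth becomes 1
  Position 1 ')': depth becomes 0
  Position 2 '(': depth becomes 1
  Position 3 '(': depth becomes 2
  Position 4 ')': depth becomes 1
  Position 5 '(': depth becomes 2
  Position 6 ')': depth becomes 1
  Position 7 '(': depth becomes 2
  Position 8 '(': depth becomes 3
  Position 9 ')': depth becomes 2
  Position 10 ')': depth becomes 1
  Position 11 ')': depth becomes 0
Maximum depth reached: 3

3


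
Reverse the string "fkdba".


Input: fkdba
Reading characters right to left:
  Position 4: 'a'
  Position 3: 'b'
  Position 2: 'd'
  Position 1: 'k'
  Position 0: 'f'
Reversed: abdkf

abdkf


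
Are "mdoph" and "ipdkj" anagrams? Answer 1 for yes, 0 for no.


Strings: "mdoph", "ipdkj"
Sorted first:  dhmop
Sorted second: dijkp
Differ at position 1: 'h' vs 'i' => not anagrams

0


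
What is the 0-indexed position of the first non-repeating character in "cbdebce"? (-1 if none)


Input: cbdebce
Character frequencies:
  'b': 2
  'c': 2
  'd': 1
  'e': 2
Scanning left to right for freq == 1:
  Position 0 ('c'): freq=2, skip
  Position 1 ('b'): freq=2, skip
  Position 2 ('d'): unique! => answer = 2

2


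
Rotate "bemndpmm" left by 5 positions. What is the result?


Input: "bemndpmm", rotate left by 5
First 5 characters: "bemnd"
Remaining characters: "pmm"
Concatenate remaining + first: "pmm" + "bemnd" = "pmmbemnd"

pmmbemnd


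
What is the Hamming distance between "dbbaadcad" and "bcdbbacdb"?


Comparing "dbbaadcad" and "bcdbbacdb" position by position:
  Position 0: 'd' vs 'b' => differ
  Position 1: 'b' vs 'c' => differ
  Position 2: 'b' vs 'd' => differ
  Position 3: 'a' vs 'b' => differ
  Position 4: 'a' vs 'b' => differ
  Position 5: 'd' vs 'a' => differ
  Position 6: 'c' vs 'c' => same
  Position 7: 'a' vs 'd' => differ
  Position 8: 'd' vs 'b' => differ
Total differences (Hamming distance): 8

8


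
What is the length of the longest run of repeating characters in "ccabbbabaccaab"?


Input: "ccabbbabaccaab"
Scanning for longest run:
  Position 1 ('c'): continues run of 'c', length=2
  Position 2 ('a'): new char, reset run to 1
  Position 3 ('b'): new char, reset run to 1
  Position 4 ('b'): continues run of 'b', length=2
  Position 5 ('b'): continues run of 'b', length=3
  Position 6 ('a'): new char, reset run to 1
  Position 7 ('b'): new char, reset run to 1
  Position 8 ('a'): new char, reset run to 1
  Position 9 ('c'): new char, reset run to 1
  Position 10 ('c'): continues run of 'c', length=2
  Position 11 ('a'): new char, reset run to 1
  Position 12 ('a'): continues run of 'a', length=2
  Position 13 ('b'): new char, reset run to 1
Longest run: 'b' with length 3

3


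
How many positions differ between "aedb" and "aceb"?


Comparing "aedb" and "aceb" position by position:
  Position 0: 'a' vs 'a' => same
  Position 1: 'e' vs 'c' => DIFFER
  Position 2: 'd' vs 'e' => DIFFER
  Position 3: 'b' vs 'b' => same
Positions that differ: 2

2


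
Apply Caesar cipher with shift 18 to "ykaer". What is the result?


Caesar cipher: shift "ykaer" by 18
  'y' (pos 24) + 18 = pos 16 = 'q'
  'k' (pos 10) + 18 = pos 2 = 'c'
  'a' (pos 0) + 18 = pos 18 = 's'
  'e' (pos 4) + 18 = pos 22 = 'w'
  'r' (pos 17) + 18 = pos 9 = 'j'
Result: qcswj

qcswj


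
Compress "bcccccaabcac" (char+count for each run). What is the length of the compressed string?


Input: bcccccaabcac
Runs:
  'b' x 1 => "b1"
  'c' x 5 => "c5"
  'a' x 2 => "a2"
  'b' x 1 => "b1"
  'c' x 1 => "c1"
  'a' x 1 => "a1"
  'c' x 1 => "c1"
Compressed: "b1c5a2b1c1a1c1"
Compressed length: 14

14


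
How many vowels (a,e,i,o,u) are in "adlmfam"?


Input: adlmfam
Checking each character:
  'a' at position 0: vowel (running total: 1)
  'd' at position 1: consonant
  'l' at position 2: consonant
  'm' at position 3: consonant
  'f' at position 4: consonant
  'a' at position 5: vowel (running total: 2)
  'm' at position 6: consonant
Total vowels: 2

2


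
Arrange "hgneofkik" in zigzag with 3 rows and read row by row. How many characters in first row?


Zigzag "hgneofkik" into 3 rows:
Placing characters:
  'h' => row 0
  'g' => row 1
  'n' => row 2
  'e' => row 1
  'o' => row 0
  'f' => row 1
  'k' => row 2
  'i' => row 1
  'k' => row 0
Rows:
  Row 0: "hok"
  Row 1: "gefi"
  Row 2: "nk"
First row length: 3

3


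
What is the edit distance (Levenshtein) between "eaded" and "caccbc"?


Computing edit distance: "eaded" -> "caccbc"
DP table:
           c    a    c    c    b    c
      0    1    2    3    4    5    6
  e   1    1    2    3    4    5    6
  a   2    2    1    2    3    4    5
  d   3    3    2    2    3    4    5
  e   4    4    3    3    3    4    5
  d   5    5    4    4    4    4    5
Edit distance = dp[5][6] = 5

5


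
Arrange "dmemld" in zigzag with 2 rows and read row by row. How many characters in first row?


Zigzag "dmemld" into 2 rows:
Placing characters:
  'd' => row 0
  'm' => row 1
  'e' => row 0
  'm' => row 1
  'l' => row 0
  'd' => row 1
Rows:
  Row 0: "del"
  Row 1: "mmd"
First row length: 3

3


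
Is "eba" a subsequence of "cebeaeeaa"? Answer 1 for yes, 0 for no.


Check if "eba" is a subsequence of "cebeaeeaa"
Greedy scan:
  Position 0 ('c'): no match needed
  Position 1 ('e'): matches sub[0] = 'e'
  Position 2 ('b'): matches sub[1] = 'b'
  Position 3 ('e'): no match needed
  Position 4 ('a'): matches sub[2] = 'a'
  Position 5 ('e'): no match needed
  Position 6 ('e'): no match needed
  Position 7 ('a'): no match needed
  Position 8 ('a'): no match needed
All 3 characters matched => is a subsequence

1


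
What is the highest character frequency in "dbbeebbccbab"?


Input: dbbeebbccbab
Character counts:
  'a': 1
  'b': 6
  'c': 2
  'd': 1
  'e': 2
Maximum frequency: 6

6


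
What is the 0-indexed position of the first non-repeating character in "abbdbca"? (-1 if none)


Input: abbdbca
Character frequencies:
  'a': 2
  'b': 3
  'c': 1
  'd': 1
Scanning left to right for freq == 1:
  Position 0 ('a'): freq=2, skip
  Position 1 ('b'): freq=3, skip
  Position 2 ('b'): freq=3, skip
  Position 3 ('d'): unique! => answer = 3

3


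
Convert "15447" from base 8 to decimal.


Input: "15447" in base 8
Positional expansion:
  Digit '1' (value 1) x 8^4 = 4096
  Digit '5' (value 5) x 8^3 = 2560
  Digit '4' (value 4) x 8^2 = 256
  Digit '4' (value 4) x 8^1 = 32
  Digit '7' (value 7) x 8^0 = 7
Sum = 6951

6951


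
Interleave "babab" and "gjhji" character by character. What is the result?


Interleaving "babab" and "gjhji":
  Position 0: 'b' from first, 'g' from second => "bg"
  Position 1: 'a' from first, 'j' from second => "aj"
  Position 2: 'b' from first, 'h' from second => "bh"
  Position 3: 'a' from first, 'j' from second => "aj"
  Position 4: 'b' from first, 'i' from second => "bi"
Result: bgajbhajbi

bgajbhajbi


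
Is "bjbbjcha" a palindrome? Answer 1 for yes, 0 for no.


Input: bjbbjcha
Reversed: ahcjbbjb
  Compare pos 0 ('b') with pos 7 ('a'): MISMATCH
  Compare pos 1 ('j') with pos 6 ('h'): MISMATCH
  Compare pos 2 ('b') with pos 5 ('c'): MISMATCH
  Compare pos 3 ('b') with pos 4 ('j'): MISMATCH
Result: not a palindrome

0


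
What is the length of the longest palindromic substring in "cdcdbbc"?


Input: "cdcdbbc"
Checking substrings for palindromes:
  [0:3] "cdc" (len 3) => palindrome
  [1:4] "dcd" (len 3) => palindrome
  [4:6] "bb" (len 2) => palindrome
Longest palindromic substring: "cdc" with length 3

3


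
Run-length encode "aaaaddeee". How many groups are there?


Input: aaaaddeee
Scanning for consecutive runs:
  Group 1: 'a' x 4 (positions 0-3)
  Group 2: 'd' x 2 (positions 4-5)
  Group 3: 'e' x 3 (positions 6-8)
Total groups: 3

3


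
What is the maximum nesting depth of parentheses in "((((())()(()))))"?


Input: "((((())()(()))))"
Tracking depth:
  Position 0 '(': depth becomes 1
  Position 1 '(': depth becomes 2
  Position 2 '(': depth becomes 3
  Position 3 '(': depth becomes 4
  Position 4 '(': depth becomes 5
  Position 5 ')': depth becomes 4
  Position 6 ')': depth becomes 3
  Position 7 '(': depth becomes 4
  Position 8 ')': depth becomes 3
  Position 9 '(': depth becomes 4
  Position 10 '(': depth becomes 5
  Position 11 ')': depth becomes 4
  Position 12 ')': depth becomes 3
  Position 13 ')': depth becomes 2
  Position 14 ')': depth becomes 1
  Position 15 ')': depth becomes 0
Maximum depth reached: 5

5


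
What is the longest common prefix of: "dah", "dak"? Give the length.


Words: dah, dak
  Position 0: all 'd' => match
  Position 1: all 'a' => match
  Position 2: ('h', 'k') => mismatch, stop
LCP = "da" (length 2)

2


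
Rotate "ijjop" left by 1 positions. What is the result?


Input: "ijjop", rotate left by 1
First 1 characters: "i"
Remaining characters: "jjop"
Concatenate remaining + first: "jjop" + "i" = "jjopi"

jjopi


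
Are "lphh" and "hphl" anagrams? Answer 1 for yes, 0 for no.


Strings: "lphh", "hphl"
Sorted first:  hhlp
Sorted second: hhlp
Sorted forms match => anagrams

1


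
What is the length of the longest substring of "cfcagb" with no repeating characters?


Input: "cfcagb"
Sliding window (track last position of each char):
  Position 0 ('c'): window [0,0] length 1 -- new best
  Position 1 ('f'): window [0,1] length 2 -- new best
  Position 2 ('c'): repeat (last at 0), move window start to 1
  Position 2 ('c'): window [1,2] length 2
  Position 3 ('a'): window [1,3] length 3 -- new best
  Position 4 ('g'): window [1,4] length 4 -- new best
  Position 5 ('b'): window [1,5] length 5 -- new best
Longest substring with no repeats: "fcagb" with length 5

5


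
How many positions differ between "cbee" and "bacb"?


Comparing "cbee" and "bacb" position by position:
  Position 0: 'c' vs 'b' => DIFFER
  Position 1: 'b' vs 'a' => DIFFER
  Position 2: 'e' vs 'c' => DIFFER
  Position 3: 'e' vs 'b' => DIFFER
Positions that differ: 4

4


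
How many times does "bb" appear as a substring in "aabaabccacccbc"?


Searching for "bb" in "aabaabccacccbc"
Scanning each position:
  Position 0: "aa" => no
  Position 1: "ab" => no
  Position 2: "ba" => no
  Position 3: "aa" => no
  Position 4: "ab" => no
  Position 5: "bc" => no
  Position 6: "cc" => no
  Position 7: "ca" => no
  Position 8: "ac" => no
  Position 9: "cc" => no
  Position 10: "cc" => no
  Position 11: "cb" => no
  Position 12: "bc" => no
Total occurrences: 0

0


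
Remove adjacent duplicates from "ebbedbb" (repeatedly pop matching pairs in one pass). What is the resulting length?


Input: ebbedbb
Stack-based adjacent duplicate removal:
  Read 'e': push. Stack: e
  Read 'b': push. Stack: eb
  Read 'b': matches stack top 'b' => pop. Stack: e
  Read 'e': matches stack top 'e' => pop. Stack: (empty)
  Read 'd': push. Stack: d
  Read 'b': push. Stack: db
  Read 'b': matches stack top 'b' => pop. Stack: d
Final stack: "d" (length 1)

1


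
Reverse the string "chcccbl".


Input: chcccbl
Reading characters right to left:
  Position 6: 'l'
  Position 5: 'b'
  Position 4: 'c'
  Position 3: 'c'
  Position 2: 'c'
  Position 1: 'h'
  Position 0: 'c'
Reversed: lbccchc

lbccchc


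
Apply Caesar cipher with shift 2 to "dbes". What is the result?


Caesar cipher: shift "dbes" by 2
  'd' (pos 3) + 2 = pos 5 = 'f'
  'b' (pos 1) + 2 = pos 3 = 'd'
  'e' (pos 4) + 2 = pos 6 = 'g'
  's' (pos 18) + 2 = pos 20 = 'u'
Result: fdgu

fdgu


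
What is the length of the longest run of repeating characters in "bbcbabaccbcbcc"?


Input: "bbcbabaccbcbcc"
Scanning for longest run:
  Position 1 ('b'): continues run of 'b', length=2
  Position 2 ('c'): new char, reset run to 1
  Position 3 ('b'): new char, reset run to 1
  Position 4 ('a'): new char, reset run to 1
  Position 5 ('b'): new char, reset run to 1
  Position 6 ('a'): new char, reset run to 1
  Position 7 ('c'): new char, reset run to 1
  Position 8 ('c'): continues run of 'c', length=2
  Position 9 ('b'): new char, reset run to 1
  Position 10 ('c'): new char, reset run to 1
  Position 11 ('b'): new char, reset run to 1
  Position 12 ('c'): new char, reset run to 1
  Position 13 ('c'): continues run of 'c', length=2
Longest run: 'b' with length 2

2


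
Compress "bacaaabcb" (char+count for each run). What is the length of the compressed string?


Input: bacaaabcb
Runs:
  'b' x 1 => "b1"
  'a' x 1 => "a1"
  'c' x 1 => "c1"
  'a' x 3 => "a3"
  'b' x 1 => "b1"
  'c' x 1 => "c1"
  'b' x 1 => "b1"
Compressed: "b1a1c1a3b1c1b1"
Compressed length: 14

14


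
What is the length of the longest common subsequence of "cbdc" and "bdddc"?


LCS of "cbdc" and "bdddc"
DP table:
           b    d    d    d    c
      0    0    0    0    0    0
  c   0    0    0    0    0    1
  b   0    1    1    1    1    1
  d   0    1    2    2    2    2
  c   0    1    2    2    2    3
LCS length = dp[4][5] = 3

3


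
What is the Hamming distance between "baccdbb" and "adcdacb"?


Comparing "baccdbb" and "adcdacb" position by position:
  Position 0: 'b' vs 'a' => differ
  Position 1: 'a' vs 'd' => differ
  Position 2: 'c' vs 'c' => same
  Position 3: 'c' vs 'd' => differ
  Position 4: 'd' vs 'a' => differ
  Position 5: 'b' vs 'c' => differ
  Position 6: 'b' vs 'b' => same
Total differences (Hamming distance): 5

5


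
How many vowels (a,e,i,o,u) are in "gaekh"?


Input: gaekh
Checking each character:
  'g' at position 0: consonant
  'a' at position 1: vowel (running total: 1)
  'e' at position 2: vowel (running total: 2)
  'k' at position 3: consonant
  'h' at position 4: consonant
Total vowels: 2

2


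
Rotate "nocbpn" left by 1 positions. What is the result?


Input: "nocbpn", rotate left by 1
First 1 characters: "n"
Remaining characters: "ocbpn"
Concatenate remaining + first: "ocbpn" + "n" = "ocbpnn"

ocbpnn


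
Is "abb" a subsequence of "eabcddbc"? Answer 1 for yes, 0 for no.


Check if "abb" is a subsequence of "eabcddbc"
Greedy scan:
  Position 0 ('e'): no match needed
  Position 1 ('a'): matches sub[0] = 'a'
  Position 2 ('b'): matches sub[1] = 'b'
  Position 3 ('c'): no match needed
  Position 4 ('d'): no match needed
  Position 5 ('d'): no match needed
  Position 6 ('b'): matches sub[2] = 'b'
  Position 7 ('c'): no match needed
All 3 characters matched => is a subsequence

1


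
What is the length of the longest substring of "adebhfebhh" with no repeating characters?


Input: "adebhfebhh"
Sliding window (track last position of each char):
  Position 0 ('a'): window [0,0] length 1 -- new best
  Position 1 ('d'): window [0,1] length 2 -- new best
  Position 2 ('e'): window [0,2] length 3 -- new best
  Position 3 ('b'): window [0,3] length 4 -- new best
  Position 4 ('h'): window [0,4] length 5 -- new best
  Position 5 ('f'): window [0,5] length 6 -- new best
  Position 6 ('e'): repeat (last at 2), move window start to 3
  Position 6 ('e'): window [3,6] length 4
  Position 7 ('b'): repeat (last at 3), move window start to 4
  Position 7 ('b'): window [4,7] length 4
  Position 8 ('h'): repeat (last at 4), move window start to 5
  Position 8 ('h'): window [5,8] length 4
  Position 9 ('h'): repeat (last at 8), move window start to 9
  Position 9 ('h'): window [9,9] length 1
Longest substring with no repeats: "adebhf" with length 6

6


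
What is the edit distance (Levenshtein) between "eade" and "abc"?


Computing edit distance: "eade" -> "abc"
DP table:
           a    b    c
      0    1    2    3
  e   1    1    2    3
  a   2    1    2    3
  d   3    2    2    3
  e   4    3    3    3
Edit distance = dp[4][3] = 3

3


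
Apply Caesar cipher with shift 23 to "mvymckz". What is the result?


Caesar cipher: shift "mvymckz" by 23
  'm' (pos 12) + 23 = pos 9 = 'j'
  'v' (pos 21) + 23 = pos 18 = 's'
  'y' (pos 24) + 23 = pos 21 = 'v'
  'm' (pos 12) + 23 = pos 9 = 'j'
  'c' (pos 2) + 23 = pos 25 = 'z'
  'k' (pos 10) + 23 = pos 7 = 'h'
  'z' (pos 25) + 23 = pos 22 = 'w'
Result: jsvjzhw

jsvjzhw


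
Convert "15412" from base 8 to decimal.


Input: "15412" in base 8
Positional expansion:
  Digit '1' (value 1) x 8^4 = 4096
  Digit '5' (value 5) x 8^3 = 2560
  Digit '4' (value 4) x 8^2 = 256
  Digit '1' (value 1) x 8^1 = 8
  Digit '2' (value 2) x 8^0 = 2
Sum = 6922

6922


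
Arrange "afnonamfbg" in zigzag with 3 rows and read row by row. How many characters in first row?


Zigzag "afnonamfbg" into 3 rows:
Placing characters:
  'a' => row 0
  'f' => row 1
  'n' => row 2
  'o' => row 1
  'n' => row 0
  'a' => row 1
  'm' => row 2
  'f' => row 1
  'b' => row 0
  'g' => row 1
Rows:
  Row 0: "anb"
  Row 1: "foafg"
  Row 2: "nm"
First row length: 3

3


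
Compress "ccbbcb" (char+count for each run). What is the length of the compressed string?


Input: ccbbcb
Runs:
  'c' x 2 => "c2"
  'b' x 2 => "b2"
  'c' x 1 => "c1"
  'b' x 1 => "b1"
Compressed: "c2b2c1b1"
Compressed length: 8

8


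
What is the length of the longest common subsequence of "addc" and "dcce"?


LCS of "addc" and "dcce"
DP table:
           d    c    c    e
      0    0    0    0    0
  a   0    0    0    0    0
  d   0    1    1    1    1
  d   0    1    1    1    1
  c   0    1    2    2    2
LCS length = dp[4][4] = 2

2


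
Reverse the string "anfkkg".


Input: anfkkg
Reading characters right to left:
  Position 5: 'g'
  Position 4: 'k'
  Position 3: 'k'
  Position 2: 'f'
  Position 1: 'n'
  Position 0: 'a'
Reversed: gkkfna

gkkfna


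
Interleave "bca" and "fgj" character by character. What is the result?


Interleaving "bca" and "fgj":
  Position 0: 'b' from first, 'f' from second => "bf"
  Position 1: 'c' from first, 'g' from second => "cg"
  Position 2: 'a' from first, 'j' from second => "aj"
Result: bfcgaj

bfcgaj


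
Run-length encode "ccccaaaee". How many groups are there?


Input: ccccaaaee
Scanning for consecutive runs:
  Group 1: 'c' x 4 (positions 0-3)
  Group 2: 'a' x 3 (positions 4-6)
  Group 3: 'e' x 2 (positions 7-8)
Total groups: 3

3


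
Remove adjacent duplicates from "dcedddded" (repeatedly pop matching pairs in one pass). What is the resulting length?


Input: dcedddded
Stack-based adjacent duplicate removal:
  Read 'd': push. Stack: d
  Read 'c': push. Stack: dc
  Read 'e': push. Stack: dce
  Read 'd': push. Stack: dced
  Read 'd': matches stack top 'd' => pop. Stack: dce
  Read 'd': push. Stack: dced
  Read 'd': matches stack top 'd' => pop. Stack: dce
  Read 'e': matches stack top 'e' => pop. Stack: dc
  Read 'd': push. Stack: dcd
Final stack: "dcd" (length 3)

3


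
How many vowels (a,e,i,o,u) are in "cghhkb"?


Input: cghhkb
Checking each character:
  'c' at position 0: consonant
  'g' at position 1: consonant
  'h' at position 2: consonant
  'h' at position 3: consonant
  'k' at position 4: consonant
  'b' at position 5: consonant
Total vowels: 0

0


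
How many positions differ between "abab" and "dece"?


Comparing "abab" and "dece" position by position:
  Position 0: 'a' vs 'd' => DIFFER
  Position 1: 'b' vs 'e' => DIFFER
  Position 2: 'a' vs 'c' => DIFFER
  Position 3: 'b' vs 'e' => DIFFER
Positions that differ: 4

4


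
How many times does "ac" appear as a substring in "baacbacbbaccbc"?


Searching for "ac" in "baacbacbbaccbc"
Scanning each position:
  Position 0: "ba" => no
  Position 1: "aa" => no
  Position 2: "ac" => MATCH
  Position 3: "cb" => no
  Position 4: "ba" => no
  Position 5: "ac" => MATCH
  Position 6: "cb" => no
  Position 7: "bb" => no
  Position 8: "ba" => no
  Position 9: "ac" => MATCH
  Position 10: "cc" => no
  Position 11: "cb" => no
  Position 12: "bc" => no
Total occurrences: 3

3


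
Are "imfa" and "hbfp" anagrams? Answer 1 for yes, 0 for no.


Strings: "imfa", "hbfp"
Sorted first:  afim
Sorted second: bfhp
Differ at position 0: 'a' vs 'b' => not anagrams

0


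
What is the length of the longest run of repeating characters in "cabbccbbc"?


Input: "cabbccbbc"
Scanning for longest run:
  Position 1 ('a'): new char, reset run to 1
  Position 2 ('b'): new char, reset run to 1
  Position 3 ('b'): continues run of 'b', length=2
  Position 4 ('c'): new char, reset run to 1
  Position 5 ('c'): continues run of 'c', length=2
  Position 6 ('b'): new char, reset run to 1
  Position 7 ('b'): continues run of 'b', length=2
  Position 8 ('c'): new char, reset run to 1
Longest run: 'b' with length 2

2


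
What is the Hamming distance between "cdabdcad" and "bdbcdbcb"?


Comparing "cdabdcad" and "bdbcdbcb" position by position:
  Position 0: 'c' vs 'b' => differ
  Position 1: 'd' vs 'd' => same
  Position 2: 'a' vs 'b' => differ
  Position 3: 'b' vs 'c' => differ
  Position 4: 'd' vs 'd' => same
  Position 5: 'c' vs 'b' => differ
  Position 6: 'a' vs 'c' => differ
  Position 7: 'd' vs 'b' => differ
Total differences (Hamming distance): 6

6


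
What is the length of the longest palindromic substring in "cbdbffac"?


Input: "cbdbffac"
Checking substrings for palindromes:
  [1:4] "bdb" (len 3) => palindrome
  [4:6] "ff" (len 2) => palindrome
Longest palindromic substring: "bdb" with length 3

3


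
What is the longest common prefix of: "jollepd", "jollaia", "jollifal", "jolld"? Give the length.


Words: jollepd, jollaia, jollifal, jolld
  Position 0: all 'j' => match
  Position 1: all 'o' => match
  Position 2: all 'l' => match
  Position 3: all 'l' => match
  Position 4: ('e', 'a', 'i', 'd') => mismatch, stop
LCP = "joll" (length 4)

4


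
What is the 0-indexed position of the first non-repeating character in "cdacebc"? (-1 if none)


Input: cdacebc
Character frequencies:
  'a': 1
  'b': 1
  'c': 3
  'd': 1
  'e': 1
Scanning left to right for freq == 1:
  Position 0 ('c'): freq=3, skip
  Position 1 ('d'): unique! => answer = 1

1


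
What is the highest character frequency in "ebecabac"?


Input: ebecabac
Character counts:
  'a': 2
  'b': 2
  'c': 2
  'e': 2
Maximum frequency: 2

2


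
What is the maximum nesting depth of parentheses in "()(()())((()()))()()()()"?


Input: "()(()())((()()))()()()()"
Tracking depth:
  Position 0 '(': depth becomes 1
  Position 1 ')': depth becomes 0
  Position 2 '(': depth becomes 1
  Position 3 '(': depth becomes 2
  Position 4 ')': depth becomes 1
  Position 5 '(': depth becomes 2
  Position 6 ')': depth becomes 1
  Position 7 ')': depth becomes 0
  Position 8 '(': depth becomes 1
  Position 9 '(': depth becomes 2
  Position 10 '(': depth becomes 3
  Position 11 ')': depth becomes 2
  Position 12 '(': depth becomes 3
  Position 13 ')': depth becomes 2
  Position 14 ')': depth becomes 1
  Position 15 ')': depth becomes 0
  Position 16 '(': depth becomes 1
  Position 17 ')': depth becomes 0
  Position 18 '(': depth becomes 1
  Position 19 ')': depth becomes 0
  Position 20 '(': depth becomes 1
  Position 21 ')': depth becomes 0
  Position 22 '(': depth becomes 1
  Position 23 ')': depth becomes 0
Maximum depth reached: 3

3


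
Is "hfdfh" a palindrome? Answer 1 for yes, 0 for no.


Input: hfdfh
Reversed: hfdfh
  Compare pos 0 ('h') with pos 4 ('h'): match
  Compare pos 1 ('f') with pos 3 ('f'): match
Result: palindrome

1


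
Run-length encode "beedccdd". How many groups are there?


Input: beedccdd
Scanning for consecutive runs:
  Group 1: 'b' x 1 (positions 0-0)
  Group 2: 'e' x 2 (positions 1-2)
  Group 3: 'd' x 1 (positions 3-3)
  Group 4: 'c' x 2 (positions 4-5)
  Group 5: 'd' x 2 (positions 6-7)
Total groups: 5

5


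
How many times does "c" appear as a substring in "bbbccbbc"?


Searching for "c" in "bbbccbbc"
Scanning each position:
  Position 0: "b" => no
  Position 1: "b" => no
  Position 2: "b" => no
  Position 3: "c" => MATCH
  Position 4: "c" => MATCH
  Position 5: "b" => no
  Position 6: "b" => no
  Position 7: "c" => MATCH
Total occurrences: 3

3


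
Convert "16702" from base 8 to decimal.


Input: "16702" in base 8
Positional expansion:
  Digit '1' (value 1) x 8^4 = 4096
  Digit '6' (value 6) x 8^3 = 3072
  Digit '7' (value 7) x 8^2 = 448
  Digit '0' (value 0) x 8^1 = 0
  Digit '2' (value 2) x 8^0 = 2
Sum = 7618

7618


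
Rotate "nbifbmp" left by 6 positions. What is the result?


Input: "nbifbmp", rotate left by 6
First 6 characters: "nbifbm"
Remaining characters: "p"
Concatenate remaining + first: "p" + "nbifbm" = "pnbifbm"

pnbifbm


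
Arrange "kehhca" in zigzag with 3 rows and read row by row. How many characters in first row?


Zigzag "kehhca" into 3 rows:
Placing characters:
  'k' => row 0
  'e' => row 1
  'h' => row 2
  'h' => row 1
  'c' => row 0
  'a' => row 1
Rows:
  Row 0: "kc"
  Row 1: "eha"
  Row 2: "h"
First row length: 2

2


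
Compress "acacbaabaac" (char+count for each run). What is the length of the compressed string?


Input: acacbaabaac
Runs:
  'a' x 1 => "a1"
  'c' x 1 => "c1"
  'a' x 1 => "a1"
  'c' x 1 => "c1"
  'b' x 1 => "b1"
  'a' x 2 => "a2"
  'b' x 1 => "b1"
  'a' x 2 => "a2"
  'c' x 1 => "c1"
Compressed: "a1c1a1c1b1a2b1a2c1"
Compressed length: 18

18


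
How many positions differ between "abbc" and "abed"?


Comparing "abbc" and "abed" position by position:
  Position 0: 'a' vs 'a' => same
  Position 1: 'b' vs 'b' => same
  Position 2: 'b' vs 'e' => DIFFER
  Position 3: 'c' vs 'd' => DIFFER
Positions that differ: 2

2


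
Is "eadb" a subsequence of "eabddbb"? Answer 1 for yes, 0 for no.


Check if "eadb" is a subsequence of "eabddbb"
Greedy scan:
  Position 0 ('e'): matches sub[0] = 'e'
  Position 1 ('a'): matches sub[1] = 'a'
  Position 2 ('b'): no match needed
  Position 3 ('d'): matches sub[2] = 'd'
  Position 4 ('d'): no match needed
  Position 5 ('b'): matches sub[3] = 'b'
  Position 6 ('b'): no match needed
All 4 characters matched => is a subsequence

1


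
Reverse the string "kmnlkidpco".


Input: kmnlkidpco
Reading characters right to left:
  Position 9: 'o'
  Position 8: 'c'
  Position 7: 'p'
  Position 6: 'd'
  Position 5: 'i'
  Position 4: 'k'
  Position 3: 'l'
  Position 2: 'n'
  Position 1: 'm'
  Position 0: 'k'
Reversed: ocpdiklnmk

ocpdiklnmk


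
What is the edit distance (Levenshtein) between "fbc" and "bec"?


Computing edit distance: "fbc" -> "bec"
DP table:
           b    e    c
      0    1    2    3
  f   1    1    2    3
  b   2    1    2    3
  c   3    2    2    2
Edit distance = dp[3][3] = 2

2


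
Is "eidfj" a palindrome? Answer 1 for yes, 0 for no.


Input: eidfj
Reversed: jfdie
  Compare pos 0 ('e') with pos 4 ('j'): MISMATCH
  Compare pos 1 ('i') with pos 3 ('f'): MISMATCH
Result: not a palindrome

0


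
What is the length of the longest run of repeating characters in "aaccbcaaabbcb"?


Input: "aaccbcaaabbcb"
Scanning for longest run:
  Position 1 ('a'): continues run of 'a', length=2
  Position 2 ('c'): new char, reset run to 1
  Position 3 ('c'): continues run of 'c', length=2
  Position 4 ('b'): new char, reset run to 1
  Position 5 ('c'): new char, reset run to 1
  Position 6 ('a'): new char, reset run to 1
  Position 7 ('a'): continues run of 'a', length=2
  Position 8 ('a'): continues run of 'a', length=3
  Position 9 ('b'): new char, reset run to 1
  Position 10 ('b'): continues run of 'b', length=2
  Position 11 ('c'): new char, reset run to 1
  Position 12 ('b'): new char, reset run to 1
Longest run: 'a' with length 3

3


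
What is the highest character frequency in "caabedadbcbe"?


Input: caabedadbcbe
Character counts:
  'a': 3
  'b': 3
  'c': 2
  'd': 2
  'e': 2
Maximum frequency: 3

3


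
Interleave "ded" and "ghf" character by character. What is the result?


Interleaving "ded" and "ghf":
  Position 0: 'd' from first, 'g' from second => "dg"
  Position 1: 'e' from first, 'h' from second => "eh"
  Position 2: 'd' from first, 'f' from second => "df"
Result: dgehdf

dgehdf


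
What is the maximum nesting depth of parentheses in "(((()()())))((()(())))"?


Input: "(((()()())))((()(())))"
Tracking depth:
  Position 0 '(': depth becomes 1
  Position 1 '(': depth becomes 2
  Position 2 '(': depth becomes 3
  Position 3 '(': depth becomes 4
  Position 4 ')': depth becomes 3
  Position 5 '(': depth becomes 4
  Position 6 ')': depth becomes 3
  Position 7 '(': depth becomes 4
  Position 8 ')': depth becomes 3
  Position 9 ')': depth becomes 2
  Position 10 ')': depth becomes 1
  Position 11 ')': depth becomes 0
  Position 12 '(': depth becomes 1
  Position 13 '(': depth becomes 2
  Position 14 '(': depth becomes 3
  Position 15 ')': depth becomes 2
  Position 16 '(': depth becomes 3
  Position 17 '(': depth becomes 4
  Position 18 ')': depth becomes 3
  Position 19 ')': depth becomes 2
  Position 20 ')': depth becomes 1
  Position 21 ')': depth becomes 0
Maximum depth reached: 4

4


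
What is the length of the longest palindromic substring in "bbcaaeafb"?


Input: "bbcaaeafb"
Checking substrings for palindromes:
  [4:7] "aea" (len 3) => palindrome
  [0:2] "bb" (len 2) => palindrome
  [3:5] "aa" (len 2) => palindrome
Longest palindromic substring: "aea" with length 3

3


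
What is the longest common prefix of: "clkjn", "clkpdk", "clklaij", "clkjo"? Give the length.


Words: clkjn, clkpdk, clklaij, clkjo
  Position 0: all 'c' => match
  Position 1: all 'l' => match
  Position 2: all 'k' => match
  Position 3: ('j', 'p', 'l', 'j') => mismatch, stop
LCP = "clk" (length 3)

3


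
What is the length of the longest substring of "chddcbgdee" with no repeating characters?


Input: "chddcbgdee"
Sliding window (track last position of each char):
  Position 0 ('c'): window [0,0] length 1 -- new best
  Position 1 ('h'): window [0,1] length 2 -- new best
  Position 2 ('d'): window [0,2] length 3 -- new best
  Position 3 ('d'): repeat (last at 2), move window start to 3
  Position 3 ('d'): window [3,3] length 1
  Position 4 ('c'): window [3,4] length 2
  Position 5 ('b'): window [3,5] length 3
  Position 6 ('g'): window [3,6] length 4 -- new best
  Position 7 ('d'): repeat (last at 3), move window start to 4
  Position 7 ('d'): window [4,7] length 4
  Position 8 ('e'): window [4,8] length 5 -- new best
  Position 9 ('e'): repeat (last at 8), move window start to 9
  Position 9 ('e'): window [9,9] length 1
Longest substring with no repeats: "cbgde" with length 5

5


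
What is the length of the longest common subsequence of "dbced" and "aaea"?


LCS of "dbced" and "aaea"
DP table:
           a    a    e    a
      0    0    0    0    0
  d   0    0    0    0    0
  b   0    0    0    0    0
  c   0    0    0    0    0
  e   0    0    0    1    1
  d   0    0    0    1    1
LCS length = dp[5][4] = 1

1


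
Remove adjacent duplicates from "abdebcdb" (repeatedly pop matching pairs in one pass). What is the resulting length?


Input: abdebcdb
Stack-based adjacent duplicate removal:
  Read 'a': push. Stack: a
  Read 'b': push. Stack: ab
  Read 'd': push. Stack: abd
  Read 'e': push. Stack: abde
  Read 'b': push. Stack: abdeb
  Read 'c': push. Stack: abdebc
  Read 'd': push. Stack: abdebcd
  Read 'b': push. Stack: abdebcdb
Final stack: "abdebcdb" (length 8)

8


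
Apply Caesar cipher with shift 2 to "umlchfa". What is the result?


Caesar cipher: shift "umlchfa" by 2
  'u' (pos 20) + 2 = pos 22 = 'w'
  'm' (pos 12) + 2 = pos 14 = 'o'
  'l' (pos 11) + 2 = pos 13 = 'n'
  'c' (pos 2) + 2 = pos 4 = 'e'
  'h' (pos 7) + 2 = pos 9 = 'j'
  'f' (pos 5) + 2 = pos 7 = 'h'
  'a' (pos 0) + 2 = pos 2 = 'c'
Result: wonejhc

wonejhc


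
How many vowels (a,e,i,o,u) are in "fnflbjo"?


Input: fnflbjo
Checking each character:
  'f' at position 0: consonant
  'n' at position 1: consonant
  'f' at position 2: consonant
  'l' at position 3: consonant
  'b' at position 4: consonant
  'j' at position 5: consonant
  'o' at position 6: vowel (running total: 1)
Total vowels: 1

1


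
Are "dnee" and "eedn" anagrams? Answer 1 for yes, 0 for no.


Strings: "dnee", "eedn"
Sorted first:  deen
Sorted second: deen
Sorted forms match => anagrams

1


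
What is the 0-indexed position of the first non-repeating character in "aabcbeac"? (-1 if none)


Input: aabcbeac
Character frequencies:
  'a': 3
  'b': 2
  'c': 2
  'e': 1
Scanning left to right for freq == 1:
  Position 0 ('a'): freq=3, skip
  Position 1 ('a'): freq=3, skip
  Position 2 ('b'): freq=2, skip
  Position 3 ('c'): freq=2, skip
  Position 4 ('b'): freq=2, skip
  Position 5 ('e'): unique! => answer = 5

5


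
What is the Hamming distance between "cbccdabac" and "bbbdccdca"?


Comparing "cbccdabac" and "bbbdccdca" position by position:
  Position 0: 'c' vs 'b' => differ
  Position 1: 'b' vs 'b' => same
  Position 2: 'c' vs 'b' => differ
  Position 3: 'c' vs 'd' => differ
  Position 4: 'd' vs 'c' => differ
  Position 5: 'a' vs 'c' => differ
  Position 6: 'b' vs 'd' => differ
  Position 7: 'a' vs 'c' => differ
  Position 8: 'c' vs 'a' => differ
Total differences (Hamming distance): 8

8


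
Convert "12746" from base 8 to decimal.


Input: "12746" in base 8
Positional expansion:
  Digit '1' (value 1) x 8^4 = 4096
  Digit '2' (value 2) x 8^3 = 1024
  Digit '7' (value 7) x 8^2 = 448
  Digit '4' (value 4) x 8^1 = 32
  Digit '6' (value 6) x 8^0 = 6
Sum = 5606

5606


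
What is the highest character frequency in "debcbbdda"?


Input: debcbbdda
Character counts:
  'a': 1
  'b': 3
  'c': 1
  'd': 3
  'e': 1
Maximum frequency: 3

3


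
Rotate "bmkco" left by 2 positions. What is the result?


Input: "bmkco", rotate left by 2
First 2 characters: "bm"
Remaining characters: "kco"
Concatenate remaining + first: "kco" + "bm" = "kcobm"

kcobm


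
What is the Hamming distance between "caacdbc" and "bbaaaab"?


Comparing "caacdbc" and "bbaaaab" position by position:
  Position 0: 'c' vs 'b' => differ
  Position 1: 'a' vs 'b' => differ
  Position 2: 'a' vs 'a' => same
  Position 3: 'c' vs 'a' => differ
  Position 4: 'd' vs 'a' => differ
  Position 5: 'b' vs 'a' => differ
  Position 6: 'c' vs 'b' => differ
Total differences (Hamming distance): 6

6


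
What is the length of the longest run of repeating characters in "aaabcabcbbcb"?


Input: "aaabcabcbbcb"
Scanning for longest run:
  Position 1 ('a'): continues run of 'a', length=2
  Position 2 ('a'): continues run of 'a', length=3
  Position 3 ('b'): new char, reset run to 1
  Position 4 ('c'): new char, reset run to 1
  Position 5 ('a'): new char, reset run to 1
  Position 6 ('b'): new char, reset run to 1
  Position 7 ('c'): new char, reset run to 1
  Position 8 ('b'): new char, reset run to 1
  Position 9 ('b'): continues run of 'b', length=2
  Position 10 ('c'): new char, reset run to 1
  Position 11 ('b'): new char, reset run to 1
Longest run: 'a' with length 3

3


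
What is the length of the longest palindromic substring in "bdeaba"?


Input: "bdeaba"
Checking substrings for palindromes:
  [3:6] "aba" (len 3) => palindrome
Longest palindromic substring: "aba" with length 3

3
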